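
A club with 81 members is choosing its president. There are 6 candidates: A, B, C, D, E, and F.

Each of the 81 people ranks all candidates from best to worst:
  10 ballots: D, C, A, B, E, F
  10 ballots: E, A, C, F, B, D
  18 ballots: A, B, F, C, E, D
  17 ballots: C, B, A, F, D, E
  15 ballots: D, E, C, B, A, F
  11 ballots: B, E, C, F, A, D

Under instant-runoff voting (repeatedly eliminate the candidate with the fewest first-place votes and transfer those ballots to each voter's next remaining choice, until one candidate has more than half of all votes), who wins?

Round 1: A 18, B 11, C 17, D 25, E 10, F 0. F eliminated.
Round 2: A 18, B 11, C 17, D 25, E 10. E eliminated.
Round 3: A 28, B 11, C 17, D 25. B eliminated.
Round 4: A 28, C 28, D 25. D eliminated.
Round 5: A 28, C 53. C has a majority (≥41).

C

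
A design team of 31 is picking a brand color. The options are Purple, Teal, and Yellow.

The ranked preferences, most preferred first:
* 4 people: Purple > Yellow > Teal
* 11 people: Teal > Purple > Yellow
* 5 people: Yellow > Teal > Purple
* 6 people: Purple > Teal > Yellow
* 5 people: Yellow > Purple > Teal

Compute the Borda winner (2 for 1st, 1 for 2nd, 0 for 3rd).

Purple

Purple: 4×2 + 11×1 + 5×0 + 6×2 + 5×1 = 36
Teal: 4×0 + 11×2 + 5×1 + 6×1 + 5×0 = 33
Yellow: 4×1 + 11×0 + 5×2 + 6×0 + 5×2 = 24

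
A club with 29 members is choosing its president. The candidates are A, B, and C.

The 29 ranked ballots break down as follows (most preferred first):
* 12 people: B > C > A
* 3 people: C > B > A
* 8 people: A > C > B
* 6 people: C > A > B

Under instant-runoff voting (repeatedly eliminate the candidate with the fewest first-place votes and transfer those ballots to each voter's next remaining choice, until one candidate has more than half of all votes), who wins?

Round 1: A 8, B 12, C 9. A eliminated.
Round 2: B 12, C 17. C has a majority (≥15).

C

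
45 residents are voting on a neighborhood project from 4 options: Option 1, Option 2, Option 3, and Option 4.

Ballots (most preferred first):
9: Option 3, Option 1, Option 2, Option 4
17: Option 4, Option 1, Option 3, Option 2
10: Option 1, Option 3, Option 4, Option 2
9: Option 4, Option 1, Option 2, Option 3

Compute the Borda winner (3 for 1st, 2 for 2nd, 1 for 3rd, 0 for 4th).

Option 1

Option 1: 9×2 + 17×2 + 10×3 + 9×2 = 100
Option 2: 9×1 + 17×0 + 10×0 + 9×1 = 18
Option 3: 9×3 + 17×1 + 10×2 + 9×0 = 64
Option 4: 9×0 + 17×3 + 10×1 + 9×3 = 88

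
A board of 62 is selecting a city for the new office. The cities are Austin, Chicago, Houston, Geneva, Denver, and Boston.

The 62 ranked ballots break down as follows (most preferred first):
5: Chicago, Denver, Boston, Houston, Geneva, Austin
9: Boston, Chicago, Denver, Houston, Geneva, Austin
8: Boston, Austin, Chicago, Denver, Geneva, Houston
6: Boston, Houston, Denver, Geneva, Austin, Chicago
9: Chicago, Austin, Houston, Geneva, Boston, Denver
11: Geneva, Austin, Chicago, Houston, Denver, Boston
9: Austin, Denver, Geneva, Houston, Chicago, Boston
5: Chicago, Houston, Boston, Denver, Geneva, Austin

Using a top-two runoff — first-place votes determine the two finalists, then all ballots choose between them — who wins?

Chicago

Round 1 first-place votes: Austin 9, Chicago 19, Houston 0, Geneva 11, Denver 0, Boston 23. Boston and Chicago advance.
Runoff: Boston is ranked above Chicago on 23 ballots, Chicago above Boston on 39.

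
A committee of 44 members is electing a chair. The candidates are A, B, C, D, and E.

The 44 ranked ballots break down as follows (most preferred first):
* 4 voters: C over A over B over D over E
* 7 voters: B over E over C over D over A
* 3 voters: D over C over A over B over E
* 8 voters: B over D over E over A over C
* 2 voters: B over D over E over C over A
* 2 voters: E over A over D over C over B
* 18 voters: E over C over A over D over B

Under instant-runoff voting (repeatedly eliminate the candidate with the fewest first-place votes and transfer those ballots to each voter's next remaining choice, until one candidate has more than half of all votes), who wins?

Round 1: A 0, B 17, C 4, D 3, E 20. A eliminated.
Round 2: B 17, C 4, D 3, E 20. D eliminated.
Round 3: B 17, C 7, E 20. C eliminated.
Round 4: B 24, E 20. B has a majority (≥23).

B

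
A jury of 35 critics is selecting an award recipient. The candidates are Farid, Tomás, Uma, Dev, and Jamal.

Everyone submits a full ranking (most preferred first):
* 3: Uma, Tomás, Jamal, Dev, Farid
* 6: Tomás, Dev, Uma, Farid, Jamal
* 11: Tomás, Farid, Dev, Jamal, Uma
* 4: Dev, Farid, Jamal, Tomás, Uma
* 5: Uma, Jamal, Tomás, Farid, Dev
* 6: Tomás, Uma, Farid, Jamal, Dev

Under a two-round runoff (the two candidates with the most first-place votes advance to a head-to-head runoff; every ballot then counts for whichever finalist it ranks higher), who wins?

Tomás

Round 1 first-place votes: Farid 0, Tomás 23, Uma 8, Dev 4, Jamal 0. Tomás and Uma advance.
Runoff: Tomás is ranked above Uma on 27 ballots, Uma above Tomás on 8.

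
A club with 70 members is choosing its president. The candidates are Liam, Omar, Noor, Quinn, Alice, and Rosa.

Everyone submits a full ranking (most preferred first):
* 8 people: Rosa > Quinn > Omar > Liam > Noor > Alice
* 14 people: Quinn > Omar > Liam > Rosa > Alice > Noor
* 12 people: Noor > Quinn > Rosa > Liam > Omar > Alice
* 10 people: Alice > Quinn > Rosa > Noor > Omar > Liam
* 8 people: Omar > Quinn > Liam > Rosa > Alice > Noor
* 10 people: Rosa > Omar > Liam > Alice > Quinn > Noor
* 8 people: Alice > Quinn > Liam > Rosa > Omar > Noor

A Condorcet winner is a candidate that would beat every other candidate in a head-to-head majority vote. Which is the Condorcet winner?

Quinn

Quinn vs Liam: 60–10
Quinn vs Omar: 52–18
Quinn vs Noor: 58–12
Quinn vs Alice: 42–28
Quinn vs Rosa: 52–18
Quinn beats every other candidate.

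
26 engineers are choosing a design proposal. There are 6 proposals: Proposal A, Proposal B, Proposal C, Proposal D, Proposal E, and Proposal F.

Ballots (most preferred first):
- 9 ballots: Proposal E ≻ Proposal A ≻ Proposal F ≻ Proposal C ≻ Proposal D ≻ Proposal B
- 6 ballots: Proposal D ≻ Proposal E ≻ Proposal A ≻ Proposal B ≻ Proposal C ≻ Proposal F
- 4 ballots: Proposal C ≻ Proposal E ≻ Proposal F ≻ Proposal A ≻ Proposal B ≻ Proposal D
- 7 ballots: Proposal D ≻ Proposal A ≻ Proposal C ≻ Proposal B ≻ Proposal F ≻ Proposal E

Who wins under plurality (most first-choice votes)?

First-place votes: Proposal A 0, Proposal B 0, Proposal C 4, Proposal D 13, Proposal E 9, Proposal F 0.

Proposal D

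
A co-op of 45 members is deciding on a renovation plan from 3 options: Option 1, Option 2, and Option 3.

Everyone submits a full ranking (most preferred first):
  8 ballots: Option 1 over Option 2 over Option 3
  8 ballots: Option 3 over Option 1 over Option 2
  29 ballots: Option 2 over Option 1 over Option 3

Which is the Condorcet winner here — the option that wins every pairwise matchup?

Option 2 vs Option 1: 29–16
Option 2 vs Option 3: 37–8
Option 2 beats every other option.

Option 2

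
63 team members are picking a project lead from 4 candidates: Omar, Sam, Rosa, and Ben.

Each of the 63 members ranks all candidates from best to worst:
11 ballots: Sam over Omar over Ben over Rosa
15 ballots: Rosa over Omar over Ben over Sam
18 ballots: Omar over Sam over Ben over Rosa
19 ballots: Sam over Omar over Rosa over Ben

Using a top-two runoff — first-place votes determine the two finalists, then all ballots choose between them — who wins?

Round 1 first-place votes: Omar 18, Sam 30, Rosa 15, Ben 0. Sam and Omar advance.
Runoff: Sam is ranked above Omar on 30 ballots, Omar above Sam on 33.

Omar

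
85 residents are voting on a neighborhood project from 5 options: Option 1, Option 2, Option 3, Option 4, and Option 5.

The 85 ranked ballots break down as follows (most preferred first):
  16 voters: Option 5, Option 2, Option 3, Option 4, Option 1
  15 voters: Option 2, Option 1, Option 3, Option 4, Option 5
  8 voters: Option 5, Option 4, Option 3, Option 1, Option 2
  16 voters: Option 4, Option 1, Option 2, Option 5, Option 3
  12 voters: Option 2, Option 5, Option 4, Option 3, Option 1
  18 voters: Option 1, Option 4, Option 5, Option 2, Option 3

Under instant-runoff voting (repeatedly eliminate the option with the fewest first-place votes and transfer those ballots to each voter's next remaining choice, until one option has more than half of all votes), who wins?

Option 2

Round 1: Option 1 18, Option 2 27, Option 3 0, Option 4 16, Option 5 24. Option 3 eliminated.
Round 2: Option 1 18, Option 2 27, Option 4 16, Option 5 24. Option 4 eliminated.
Round 3: Option 1 34, Option 2 27, Option 5 24. Option 5 eliminated.
Round 4: Option 1 42, Option 2 43. Option 2 has a majority (≥43).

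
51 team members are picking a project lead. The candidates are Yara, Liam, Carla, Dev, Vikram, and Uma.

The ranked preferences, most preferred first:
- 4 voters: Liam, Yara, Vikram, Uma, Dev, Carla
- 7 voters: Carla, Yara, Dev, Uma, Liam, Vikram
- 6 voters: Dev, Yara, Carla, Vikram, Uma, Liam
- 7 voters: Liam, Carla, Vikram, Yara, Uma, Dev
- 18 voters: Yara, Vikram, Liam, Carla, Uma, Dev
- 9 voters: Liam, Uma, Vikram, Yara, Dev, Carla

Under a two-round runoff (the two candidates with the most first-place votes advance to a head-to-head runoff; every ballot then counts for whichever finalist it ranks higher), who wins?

Round 1 first-place votes: Yara 18, Liam 20, Carla 7, Dev 6, Vikram 0, Uma 0. Liam and Yara advance.
Runoff: Liam is ranked above Yara on 20 ballots, Yara above Liam on 31.

Yara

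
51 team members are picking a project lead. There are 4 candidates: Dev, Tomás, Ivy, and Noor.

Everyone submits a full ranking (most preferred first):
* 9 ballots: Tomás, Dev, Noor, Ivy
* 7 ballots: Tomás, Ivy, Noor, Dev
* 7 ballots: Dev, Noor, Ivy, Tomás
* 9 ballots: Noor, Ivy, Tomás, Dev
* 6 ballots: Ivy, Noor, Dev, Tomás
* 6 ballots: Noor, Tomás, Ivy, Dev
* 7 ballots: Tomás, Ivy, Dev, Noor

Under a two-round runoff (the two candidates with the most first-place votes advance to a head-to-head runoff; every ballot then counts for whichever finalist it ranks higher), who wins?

Round 1 first-place votes: Dev 7, Tomás 23, Ivy 6, Noor 15. Tomás and Noor advance.
Runoff: Tomás is ranked above Noor on 23 ballots, Noor above Tomás on 28.

Noor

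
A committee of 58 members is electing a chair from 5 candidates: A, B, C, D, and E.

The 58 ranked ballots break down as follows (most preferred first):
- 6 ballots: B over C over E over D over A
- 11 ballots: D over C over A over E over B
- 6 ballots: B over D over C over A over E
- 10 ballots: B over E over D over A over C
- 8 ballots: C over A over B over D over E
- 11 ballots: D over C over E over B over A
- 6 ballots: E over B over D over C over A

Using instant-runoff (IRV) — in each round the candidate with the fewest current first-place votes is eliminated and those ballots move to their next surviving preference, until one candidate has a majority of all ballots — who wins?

Round 1: A 0, B 22, C 8, D 22, E 6. A eliminated.
Round 2: B 22, C 8, D 22, E 6. E eliminated.
Round 3: B 28, C 8, D 22. C eliminated.
Round 4: B 36, D 22. B has a majority (≥30).

B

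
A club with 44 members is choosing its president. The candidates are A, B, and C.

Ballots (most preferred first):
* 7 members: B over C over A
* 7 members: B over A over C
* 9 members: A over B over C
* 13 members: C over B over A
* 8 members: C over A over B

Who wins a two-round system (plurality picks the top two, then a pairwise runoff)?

B

Round 1 first-place votes: A 9, B 14, C 21. C and B advance.
Runoff: C is ranked above B on 21 ballots, B above C on 23.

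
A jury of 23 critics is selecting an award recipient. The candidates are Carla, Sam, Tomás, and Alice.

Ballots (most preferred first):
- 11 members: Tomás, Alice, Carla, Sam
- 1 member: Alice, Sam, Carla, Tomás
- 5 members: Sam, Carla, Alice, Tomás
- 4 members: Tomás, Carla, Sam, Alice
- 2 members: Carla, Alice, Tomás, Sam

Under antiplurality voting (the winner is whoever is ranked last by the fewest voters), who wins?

Carla

Last-place votes: Carla 0, Sam 13, Tomás 6, Alice 4.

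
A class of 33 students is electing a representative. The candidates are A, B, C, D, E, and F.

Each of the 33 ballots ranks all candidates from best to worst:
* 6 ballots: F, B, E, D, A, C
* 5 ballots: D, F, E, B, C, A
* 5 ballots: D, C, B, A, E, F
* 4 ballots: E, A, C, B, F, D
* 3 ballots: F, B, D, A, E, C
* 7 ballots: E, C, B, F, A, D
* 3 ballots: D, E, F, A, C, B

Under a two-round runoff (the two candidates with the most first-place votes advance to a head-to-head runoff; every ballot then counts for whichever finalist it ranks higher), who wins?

Round 1 first-place votes: A 0, B 0, C 0, D 13, E 11, F 9. D and E advance.
Runoff: D is ranked above E on 16 ballots, E above D on 17.

E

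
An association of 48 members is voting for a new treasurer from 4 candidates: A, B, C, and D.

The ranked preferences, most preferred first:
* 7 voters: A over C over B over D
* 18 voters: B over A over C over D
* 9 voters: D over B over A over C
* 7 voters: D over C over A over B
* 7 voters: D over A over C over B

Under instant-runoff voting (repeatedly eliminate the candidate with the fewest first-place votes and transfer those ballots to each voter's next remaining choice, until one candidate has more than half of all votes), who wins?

Round 1: A 7, B 18, C 0, D 23. C eliminated.
Round 2: A 7, B 18, D 23. A eliminated.
Round 3: B 25, D 23. B has a majority (≥25).

B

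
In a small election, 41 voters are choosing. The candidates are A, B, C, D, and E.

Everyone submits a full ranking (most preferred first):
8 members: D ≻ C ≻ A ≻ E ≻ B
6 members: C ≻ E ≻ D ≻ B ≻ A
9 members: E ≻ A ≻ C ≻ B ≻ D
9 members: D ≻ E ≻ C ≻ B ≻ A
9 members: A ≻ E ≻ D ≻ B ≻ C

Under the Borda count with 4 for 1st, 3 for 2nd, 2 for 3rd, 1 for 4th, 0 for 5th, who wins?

A: 8×2 + 6×0 + 9×3 + 9×0 + 9×4 = 79
B: 8×0 + 6×1 + 9×1 + 9×1 + 9×1 = 33
C: 8×3 + 6×4 + 9×2 + 9×2 + 9×0 = 84
D: 8×4 + 6×2 + 9×0 + 9×4 + 9×2 = 98
E: 8×1 + 6×3 + 9×4 + 9×3 + 9×3 = 116

E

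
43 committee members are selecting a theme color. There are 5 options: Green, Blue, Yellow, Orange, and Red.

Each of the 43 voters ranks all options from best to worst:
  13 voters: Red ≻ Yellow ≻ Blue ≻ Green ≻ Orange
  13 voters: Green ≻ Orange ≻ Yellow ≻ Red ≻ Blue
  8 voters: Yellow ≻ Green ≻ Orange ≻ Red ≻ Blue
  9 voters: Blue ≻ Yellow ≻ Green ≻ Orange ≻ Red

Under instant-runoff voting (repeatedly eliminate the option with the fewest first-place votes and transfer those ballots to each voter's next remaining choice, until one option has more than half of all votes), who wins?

Round 1: Green 13, Blue 9, Yellow 8, Orange 0, Red 13. Orange eliminated.
Round 2: Green 13, Blue 9, Yellow 8, Red 13. Yellow eliminated.
Round 3: Green 21, Blue 9, Red 13. Blue eliminated.
Round 4: Green 30, Red 13. Green has a majority (≥22).

Green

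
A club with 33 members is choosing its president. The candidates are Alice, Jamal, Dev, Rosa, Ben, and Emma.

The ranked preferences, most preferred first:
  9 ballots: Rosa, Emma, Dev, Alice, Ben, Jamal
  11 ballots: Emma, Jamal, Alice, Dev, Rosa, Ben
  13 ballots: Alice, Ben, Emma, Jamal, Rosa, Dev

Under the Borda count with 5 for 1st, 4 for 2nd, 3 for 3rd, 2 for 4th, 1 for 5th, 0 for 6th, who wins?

Alice: 9×2 + 11×3 + 13×5 = 116
Jamal: 9×0 + 11×4 + 13×2 = 70
Dev: 9×3 + 11×2 + 13×0 = 49
Rosa: 9×5 + 11×1 + 13×1 = 69
Ben: 9×1 + 11×0 + 13×4 = 61
Emma: 9×4 + 11×5 + 13×3 = 130

Emma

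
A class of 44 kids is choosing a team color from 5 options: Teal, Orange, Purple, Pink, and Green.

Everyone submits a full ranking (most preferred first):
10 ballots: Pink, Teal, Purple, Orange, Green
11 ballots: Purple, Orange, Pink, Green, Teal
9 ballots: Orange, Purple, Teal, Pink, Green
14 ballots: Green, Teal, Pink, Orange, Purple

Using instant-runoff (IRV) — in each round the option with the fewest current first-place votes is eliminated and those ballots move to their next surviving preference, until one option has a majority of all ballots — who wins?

Purple

Round 1: Teal 0, Orange 9, Purple 11, Pink 10, Green 14. Teal eliminated.
Round 2: Orange 9, Purple 11, Pink 10, Green 14. Orange eliminated.
Round 3: Purple 20, Pink 10, Green 14. Pink eliminated.
Round 4: Purple 30, Green 14. Purple has a majority (≥23).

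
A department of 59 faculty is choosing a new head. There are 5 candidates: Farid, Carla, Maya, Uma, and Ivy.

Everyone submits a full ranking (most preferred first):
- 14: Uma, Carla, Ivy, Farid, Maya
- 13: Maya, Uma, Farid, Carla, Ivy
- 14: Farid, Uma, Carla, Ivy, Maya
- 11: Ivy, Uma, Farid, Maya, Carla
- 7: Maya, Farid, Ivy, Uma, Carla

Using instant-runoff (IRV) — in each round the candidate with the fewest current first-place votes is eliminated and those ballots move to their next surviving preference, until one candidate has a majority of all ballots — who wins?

Round 1: Farid 14, Carla 0, Maya 20, Uma 14, Ivy 11. Carla eliminated.
Round 2: Farid 14, Maya 20, Uma 14, Ivy 11. Ivy eliminated.
Round 3: Farid 14, Maya 20, Uma 25. Farid eliminated.
Round 4: Maya 20, Uma 39. Uma has a majority (≥30).

Uma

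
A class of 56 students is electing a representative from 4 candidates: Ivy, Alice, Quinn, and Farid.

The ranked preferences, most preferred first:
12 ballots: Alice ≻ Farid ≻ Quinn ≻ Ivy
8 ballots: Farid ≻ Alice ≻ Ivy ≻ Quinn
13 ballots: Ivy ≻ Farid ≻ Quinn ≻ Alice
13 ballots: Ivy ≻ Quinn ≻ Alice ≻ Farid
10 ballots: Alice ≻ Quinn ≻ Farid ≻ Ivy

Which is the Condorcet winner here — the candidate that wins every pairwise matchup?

Alice vs Ivy: 30–26
Alice vs Quinn: 30–26
Alice vs Farid: 35–21
Alice beats every other candidate.

Alice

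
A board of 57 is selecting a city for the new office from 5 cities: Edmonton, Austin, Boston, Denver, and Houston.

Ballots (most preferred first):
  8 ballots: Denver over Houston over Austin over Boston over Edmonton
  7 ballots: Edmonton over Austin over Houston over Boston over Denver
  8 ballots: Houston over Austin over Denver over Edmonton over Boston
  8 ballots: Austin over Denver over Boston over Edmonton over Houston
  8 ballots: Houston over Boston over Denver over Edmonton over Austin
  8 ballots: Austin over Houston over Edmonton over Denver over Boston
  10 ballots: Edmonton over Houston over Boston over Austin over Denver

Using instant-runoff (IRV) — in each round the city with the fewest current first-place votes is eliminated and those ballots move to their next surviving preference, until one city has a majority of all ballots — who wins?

Houston

Round 1: Edmonton 17, Austin 16, Boston 0, Denver 8, Houston 16. Boston eliminated.
Round 2: Edmonton 17, Austin 16, Denver 8, Houston 16. Denver eliminated.
Round 3: Edmonton 17, Austin 16, Houston 24. Austin eliminated.
Round 4: Edmonton 25, Houston 32. Houston has a majority (≥29).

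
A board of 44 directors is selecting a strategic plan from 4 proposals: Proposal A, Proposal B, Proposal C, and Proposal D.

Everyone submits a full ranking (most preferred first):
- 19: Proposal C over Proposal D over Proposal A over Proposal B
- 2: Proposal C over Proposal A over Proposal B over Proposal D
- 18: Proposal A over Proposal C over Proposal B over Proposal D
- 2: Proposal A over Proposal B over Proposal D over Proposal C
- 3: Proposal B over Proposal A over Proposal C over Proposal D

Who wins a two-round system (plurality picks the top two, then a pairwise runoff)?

Proposal A

Round 1 first-place votes: Proposal A 20, Proposal B 3, Proposal C 21, Proposal D 0. Proposal C and Proposal A advance.
Runoff: Proposal C is ranked above Proposal A on 21 ballots, Proposal A above Proposal C on 23.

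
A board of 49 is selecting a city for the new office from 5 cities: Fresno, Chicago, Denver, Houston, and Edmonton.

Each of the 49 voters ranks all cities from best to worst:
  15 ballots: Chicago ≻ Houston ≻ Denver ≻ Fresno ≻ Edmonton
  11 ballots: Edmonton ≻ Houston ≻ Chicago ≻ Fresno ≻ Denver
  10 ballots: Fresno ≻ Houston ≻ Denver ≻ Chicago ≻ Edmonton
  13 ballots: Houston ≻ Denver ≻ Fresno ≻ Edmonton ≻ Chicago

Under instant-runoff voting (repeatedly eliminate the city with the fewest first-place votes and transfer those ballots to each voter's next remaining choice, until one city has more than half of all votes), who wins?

Houston

Round 1: Fresno 10, Chicago 15, Denver 0, Houston 13, Edmonton 11. Denver eliminated.
Round 2: Fresno 10, Chicago 15, Houston 13, Edmonton 11. Fresno eliminated.
Round 3: Chicago 15, Houston 23, Edmonton 11. Edmonton eliminated.
Round 4: Chicago 15, Houston 34. Houston has a majority (≥25).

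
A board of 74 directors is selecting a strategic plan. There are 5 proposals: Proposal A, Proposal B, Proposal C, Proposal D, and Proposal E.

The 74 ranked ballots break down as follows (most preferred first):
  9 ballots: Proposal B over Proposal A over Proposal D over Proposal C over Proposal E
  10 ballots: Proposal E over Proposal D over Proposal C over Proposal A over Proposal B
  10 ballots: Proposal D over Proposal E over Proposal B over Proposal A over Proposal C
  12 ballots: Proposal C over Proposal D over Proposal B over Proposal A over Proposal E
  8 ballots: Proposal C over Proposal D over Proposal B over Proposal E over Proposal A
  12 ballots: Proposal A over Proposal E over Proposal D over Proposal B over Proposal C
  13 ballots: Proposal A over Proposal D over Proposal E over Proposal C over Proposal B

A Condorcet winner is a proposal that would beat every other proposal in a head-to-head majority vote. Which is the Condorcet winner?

Proposal D

Proposal D vs Proposal A: 40–34
Proposal D vs Proposal B: 65–9
Proposal D vs Proposal C: 54–20
Proposal D vs Proposal E: 52–22
Proposal D beats every other proposal.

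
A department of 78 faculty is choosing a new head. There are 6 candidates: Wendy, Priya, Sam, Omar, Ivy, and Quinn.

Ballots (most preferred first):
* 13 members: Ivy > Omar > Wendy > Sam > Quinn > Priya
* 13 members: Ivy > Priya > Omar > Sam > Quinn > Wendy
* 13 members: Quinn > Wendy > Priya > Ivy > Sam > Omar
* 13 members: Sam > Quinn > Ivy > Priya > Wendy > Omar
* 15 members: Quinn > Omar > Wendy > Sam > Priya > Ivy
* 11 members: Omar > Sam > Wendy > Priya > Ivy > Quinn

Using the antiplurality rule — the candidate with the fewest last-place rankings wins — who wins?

Last-place votes: Wendy 13, Priya 13, Sam 0, Omar 26, Ivy 15, Quinn 11.

Sam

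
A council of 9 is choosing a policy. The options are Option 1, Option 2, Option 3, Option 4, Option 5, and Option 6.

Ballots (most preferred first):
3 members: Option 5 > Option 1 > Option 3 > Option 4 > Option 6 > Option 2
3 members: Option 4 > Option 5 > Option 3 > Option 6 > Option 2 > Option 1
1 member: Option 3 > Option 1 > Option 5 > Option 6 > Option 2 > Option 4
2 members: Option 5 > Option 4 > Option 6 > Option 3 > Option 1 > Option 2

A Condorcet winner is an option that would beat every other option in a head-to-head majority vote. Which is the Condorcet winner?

Option 5

Option 5 vs Option 1: 8–1
Option 5 vs Option 2: 9–0
Option 5 vs Option 3: 8–1
Option 5 vs Option 4: 6–3
Option 5 vs Option 6: 9–0
Option 5 beats every other option.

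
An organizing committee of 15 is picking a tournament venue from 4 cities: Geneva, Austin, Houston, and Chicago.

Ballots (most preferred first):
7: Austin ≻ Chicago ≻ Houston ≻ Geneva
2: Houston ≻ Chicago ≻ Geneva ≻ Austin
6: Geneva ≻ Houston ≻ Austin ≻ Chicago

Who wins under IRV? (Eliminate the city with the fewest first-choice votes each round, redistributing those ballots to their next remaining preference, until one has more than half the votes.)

Geneva

Round 1: Geneva 6, Austin 7, Houston 2, Chicago 0. Chicago eliminated.
Round 2: Geneva 6, Austin 7, Houston 2. Houston eliminated.
Round 3: Geneva 8, Austin 7. Geneva has a majority (≥8).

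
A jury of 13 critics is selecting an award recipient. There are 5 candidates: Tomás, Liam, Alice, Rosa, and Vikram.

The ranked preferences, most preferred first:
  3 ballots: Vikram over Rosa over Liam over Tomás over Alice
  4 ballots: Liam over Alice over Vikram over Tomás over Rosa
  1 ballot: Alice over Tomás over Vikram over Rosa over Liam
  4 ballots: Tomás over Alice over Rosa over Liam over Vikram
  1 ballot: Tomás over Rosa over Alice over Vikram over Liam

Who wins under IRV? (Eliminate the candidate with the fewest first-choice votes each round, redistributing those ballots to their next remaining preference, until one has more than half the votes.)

Liam

Round 1: Tomás 5, Liam 4, Alice 1, Rosa 0, Vikram 3. Rosa eliminated.
Round 2: Tomás 5, Liam 4, Alice 1, Vikram 3. Alice eliminated.
Round 3: Tomás 6, Liam 4, Vikram 3. Vikram eliminated.
Round 4: Tomás 6, Liam 7. Liam has a majority (≥7).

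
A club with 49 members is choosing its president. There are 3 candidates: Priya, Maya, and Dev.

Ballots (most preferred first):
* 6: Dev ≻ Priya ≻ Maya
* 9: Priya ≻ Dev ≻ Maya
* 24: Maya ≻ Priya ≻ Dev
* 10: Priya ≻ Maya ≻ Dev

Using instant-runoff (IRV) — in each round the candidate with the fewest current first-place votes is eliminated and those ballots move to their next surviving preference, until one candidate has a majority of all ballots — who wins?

Round 1: Priya 19, Maya 24, Dev 6. Dev eliminated.
Round 2: Priya 25, Maya 24. Priya has a majority (≥25).

Priya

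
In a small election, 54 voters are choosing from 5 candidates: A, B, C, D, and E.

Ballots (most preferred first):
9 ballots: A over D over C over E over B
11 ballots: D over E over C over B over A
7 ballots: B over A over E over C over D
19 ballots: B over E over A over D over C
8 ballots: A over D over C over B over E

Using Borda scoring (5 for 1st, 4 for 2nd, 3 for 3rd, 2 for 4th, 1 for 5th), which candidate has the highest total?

A: 9×5 + 11×1 + 7×4 + 19×3 + 8×5 = 181
B: 9×1 + 11×2 + 7×5 + 19×5 + 8×2 = 177
C: 9×3 + 11×3 + 7×2 + 19×1 + 8×3 = 117
D: 9×4 + 11×5 + 7×1 + 19×2 + 8×4 = 168
E: 9×2 + 11×4 + 7×3 + 19×4 + 8×1 = 167

A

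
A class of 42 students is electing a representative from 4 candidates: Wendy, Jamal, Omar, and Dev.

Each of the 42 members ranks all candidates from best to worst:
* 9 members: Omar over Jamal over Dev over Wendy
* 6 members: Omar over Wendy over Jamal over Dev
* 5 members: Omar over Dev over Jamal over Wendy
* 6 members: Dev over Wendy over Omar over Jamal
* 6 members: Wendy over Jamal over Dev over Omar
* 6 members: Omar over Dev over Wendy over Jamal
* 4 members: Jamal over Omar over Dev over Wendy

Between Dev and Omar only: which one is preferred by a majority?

Dev is ranked above Omar on 12 ballots; Omar above Dev on 30.

Omar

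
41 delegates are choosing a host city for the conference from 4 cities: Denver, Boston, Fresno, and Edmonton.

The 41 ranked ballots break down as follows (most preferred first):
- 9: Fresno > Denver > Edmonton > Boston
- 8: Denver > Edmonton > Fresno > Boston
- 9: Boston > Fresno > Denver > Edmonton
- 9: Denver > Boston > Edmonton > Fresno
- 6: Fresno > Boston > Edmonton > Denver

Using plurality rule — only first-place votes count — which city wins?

Denver

First-place votes: Denver 17, Boston 9, Fresno 15, Edmonton 0.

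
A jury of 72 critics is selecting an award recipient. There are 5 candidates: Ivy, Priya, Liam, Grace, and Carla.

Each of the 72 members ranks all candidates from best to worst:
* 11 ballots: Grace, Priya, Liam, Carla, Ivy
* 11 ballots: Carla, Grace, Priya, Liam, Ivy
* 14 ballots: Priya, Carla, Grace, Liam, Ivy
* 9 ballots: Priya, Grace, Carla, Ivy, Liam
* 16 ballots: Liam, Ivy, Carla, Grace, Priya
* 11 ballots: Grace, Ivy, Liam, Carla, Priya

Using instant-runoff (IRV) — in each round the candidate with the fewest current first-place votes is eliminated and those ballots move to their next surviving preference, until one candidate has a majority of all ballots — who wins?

Round 1: Ivy 0, Priya 23, Liam 16, Grace 22, Carla 11. Ivy eliminated.
Round 2: Priya 23, Liam 16, Grace 22, Carla 11. Carla eliminated.
Round 3: Priya 23, Liam 16, Grace 33. Liam eliminated.
Round 4: Priya 23, Grace 49. Grace has a majority (≥37).

Grace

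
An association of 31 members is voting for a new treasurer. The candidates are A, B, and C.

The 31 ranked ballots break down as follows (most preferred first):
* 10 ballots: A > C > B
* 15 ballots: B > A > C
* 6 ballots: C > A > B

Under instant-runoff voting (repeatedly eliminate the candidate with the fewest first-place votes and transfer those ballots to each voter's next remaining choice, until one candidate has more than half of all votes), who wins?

A

Round 1: A 10, B 15, C 6. C eliminated.
Round 2: A 16, B 15. A has a majority (≥16).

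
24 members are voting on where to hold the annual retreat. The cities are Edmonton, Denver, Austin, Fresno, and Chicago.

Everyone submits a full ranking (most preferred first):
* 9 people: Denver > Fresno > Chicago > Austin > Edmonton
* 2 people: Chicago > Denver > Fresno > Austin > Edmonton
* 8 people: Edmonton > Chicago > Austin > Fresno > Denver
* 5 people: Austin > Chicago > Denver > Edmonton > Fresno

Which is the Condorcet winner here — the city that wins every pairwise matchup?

Chicago

Chicago vs Edmonton: 16–8
Chicago vs Denver: 15–9
Chicago vs Austin: 19–5
Chicago vs Fresno: 15–9
Chicago beats every other city.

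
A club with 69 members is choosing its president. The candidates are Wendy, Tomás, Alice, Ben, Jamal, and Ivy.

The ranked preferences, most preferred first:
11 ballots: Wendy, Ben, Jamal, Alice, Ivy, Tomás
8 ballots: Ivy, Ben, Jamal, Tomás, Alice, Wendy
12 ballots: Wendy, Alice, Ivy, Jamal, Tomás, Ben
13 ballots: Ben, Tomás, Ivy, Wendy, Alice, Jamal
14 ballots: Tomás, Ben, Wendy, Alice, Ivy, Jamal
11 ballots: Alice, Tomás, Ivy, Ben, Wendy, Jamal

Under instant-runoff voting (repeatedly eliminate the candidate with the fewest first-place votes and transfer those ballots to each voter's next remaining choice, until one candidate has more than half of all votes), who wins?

Round 1: Wendy 23, Tomás 14, Alice 11, Ben 13, Jamal 0, Ivy 8. Jamal eliminated.
Round 2: Wendy 23, Tomás 14, Alice 11, Ben 13, Ivy 8. Ivy eliminated.
Round 3: Wendy 23, Tomás 14, Alice 11, Ben 21. Alice eliminated.
Round 4: Wendy 23, Tomás 25, Ben 21. Ben eliminated.
Round 5: Wendy 23, Tomás 46. Tomás has a majority (≥35).

Tomás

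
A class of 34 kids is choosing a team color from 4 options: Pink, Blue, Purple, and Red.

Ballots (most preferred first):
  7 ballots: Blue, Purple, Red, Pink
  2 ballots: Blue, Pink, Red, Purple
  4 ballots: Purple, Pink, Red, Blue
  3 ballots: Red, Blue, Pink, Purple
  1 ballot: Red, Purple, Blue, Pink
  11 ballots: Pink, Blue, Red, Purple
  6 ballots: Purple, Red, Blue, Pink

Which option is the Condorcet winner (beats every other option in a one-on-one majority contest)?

Blue vs Pink: 19–15
Blue vs Purple: 23–11
Blue vs Red: 20–14
Blue beats every other option.

Blue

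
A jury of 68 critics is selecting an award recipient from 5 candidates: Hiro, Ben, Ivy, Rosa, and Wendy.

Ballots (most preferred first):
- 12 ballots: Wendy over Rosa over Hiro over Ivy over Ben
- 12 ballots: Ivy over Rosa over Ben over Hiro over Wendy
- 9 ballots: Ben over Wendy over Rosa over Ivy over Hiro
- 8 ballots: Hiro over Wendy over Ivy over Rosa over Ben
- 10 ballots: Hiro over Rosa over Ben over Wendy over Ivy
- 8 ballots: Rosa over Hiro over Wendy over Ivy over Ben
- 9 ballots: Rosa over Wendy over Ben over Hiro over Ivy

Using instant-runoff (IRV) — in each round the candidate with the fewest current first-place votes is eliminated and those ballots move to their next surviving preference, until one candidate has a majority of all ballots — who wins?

Rosa

Round 1: Hiro 18, Ben 9, Ivy 12, Rosa 17, Wendy 12. Ben eliminated.
Round 2: Hiro 18, Ivy 12, Rosa 17, Wendy 21. Ivy eliminated.
Round 3: Hiro 18, Rosa 29, Wendy 21. Hiro eliminated.
Round 4: Rosa 39, Wendy 29. Rosa has a majority (≥35).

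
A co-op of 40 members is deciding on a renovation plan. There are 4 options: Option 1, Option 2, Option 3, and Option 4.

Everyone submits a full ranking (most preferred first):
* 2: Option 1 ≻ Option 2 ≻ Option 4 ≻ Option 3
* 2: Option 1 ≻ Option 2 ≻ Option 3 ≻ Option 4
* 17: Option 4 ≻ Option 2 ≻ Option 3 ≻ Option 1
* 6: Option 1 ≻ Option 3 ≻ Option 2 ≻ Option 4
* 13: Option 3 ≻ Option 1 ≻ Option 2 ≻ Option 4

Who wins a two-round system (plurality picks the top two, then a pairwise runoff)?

Option 3

Round 1 first-place votes: Option 1 10, Option 2 0, Option 3 13, Option 4 17. Option 4 and Option 3 advance.
Runoff: Option 4 is ranked above Option 3 on 19 ballots, Option 3 above Option 4 on 21.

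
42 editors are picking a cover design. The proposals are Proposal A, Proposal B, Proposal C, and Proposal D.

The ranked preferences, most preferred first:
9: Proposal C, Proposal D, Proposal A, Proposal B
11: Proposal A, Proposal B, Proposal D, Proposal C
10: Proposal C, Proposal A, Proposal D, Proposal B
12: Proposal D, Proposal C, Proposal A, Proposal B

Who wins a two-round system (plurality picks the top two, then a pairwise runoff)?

Proposal D

Round 1 first-place votes: Proposal A 11, Proposal B 0, Proposal C 19, Proposal D 12. Proposal C and Proposal D advance.
Runoff: Proposal C is ranked above Proposal D on 19 ballots, Proposal D above Proposal C on 23.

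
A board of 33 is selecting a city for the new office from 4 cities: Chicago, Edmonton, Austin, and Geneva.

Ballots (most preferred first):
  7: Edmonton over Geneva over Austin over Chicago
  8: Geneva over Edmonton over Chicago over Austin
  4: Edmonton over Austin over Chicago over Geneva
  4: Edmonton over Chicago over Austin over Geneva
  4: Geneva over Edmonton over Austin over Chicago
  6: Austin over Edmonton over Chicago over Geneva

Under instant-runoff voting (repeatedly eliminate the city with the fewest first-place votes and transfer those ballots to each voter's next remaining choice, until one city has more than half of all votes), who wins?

Edmonton

Round 1: Chicago 0, Edmonton 15, Austin 6, Geneva 12. Chicago eliminated.
Round 2: Edmonton 15, Austin 6, Geneva 12. Austin eliminated.
Round 3: Edmonton 21, Geneva 12. Edmonton has a majority (≥17).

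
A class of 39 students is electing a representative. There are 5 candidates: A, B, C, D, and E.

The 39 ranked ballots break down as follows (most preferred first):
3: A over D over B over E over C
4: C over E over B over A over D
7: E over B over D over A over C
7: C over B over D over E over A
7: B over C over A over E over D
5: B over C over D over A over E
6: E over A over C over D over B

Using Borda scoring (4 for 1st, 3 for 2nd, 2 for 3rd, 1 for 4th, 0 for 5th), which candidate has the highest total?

A: 3×4 + 4×1 + 7×1 + 7×0 + 7×2 + 5×1 + 6×3 = 60
B: 3×2 + 4×2 + 7×3 + 7×3 + 7×4 + 5×4 + 6×0 = 104
C: 3×0 + 4×4 + 7×0 + 7×4 + 7×3 + 5×3 + 6×2 = 92
D: 3×3 + 4×0 + 7×2 + 7×2 + 7×0 + 5×2 + 6×1 = 53
E: 3×1 + 4×3 + 7×4 + 7×1 + 7×1 + 5×0 + 6×4 = 81

B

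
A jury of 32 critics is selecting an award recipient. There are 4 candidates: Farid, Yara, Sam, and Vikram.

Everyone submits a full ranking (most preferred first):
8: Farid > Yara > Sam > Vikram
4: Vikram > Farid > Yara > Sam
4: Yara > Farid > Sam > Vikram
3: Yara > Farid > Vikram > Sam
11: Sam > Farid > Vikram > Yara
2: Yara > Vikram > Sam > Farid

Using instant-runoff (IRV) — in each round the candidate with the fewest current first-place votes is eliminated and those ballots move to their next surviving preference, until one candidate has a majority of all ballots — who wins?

Farid

Round 1: Farid 8, Yara 9, Sam 11, Vikram 4. Vikram eliminated.
Round 2: Farid 12, Yara 9, Sam 11. Yara eliminated.
Round 3: Farid 19, Sam 13. Farid has a majority (≥17).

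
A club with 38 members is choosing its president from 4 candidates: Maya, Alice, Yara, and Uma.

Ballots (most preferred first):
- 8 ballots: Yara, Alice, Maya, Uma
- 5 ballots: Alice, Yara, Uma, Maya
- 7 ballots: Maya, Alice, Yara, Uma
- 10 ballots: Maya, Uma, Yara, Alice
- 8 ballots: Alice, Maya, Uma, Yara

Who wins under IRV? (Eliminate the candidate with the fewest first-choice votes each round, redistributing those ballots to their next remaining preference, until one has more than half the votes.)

Alice

Round 1: Maya 17, Alice 13, Yara 8, Uma 0. Uma eliminated.
Round 2: Maya 17, Alice 13, Yara 8. Yara eliminated.
Round 3: Maya 17, Alice 21. Alice has a majority (≥20).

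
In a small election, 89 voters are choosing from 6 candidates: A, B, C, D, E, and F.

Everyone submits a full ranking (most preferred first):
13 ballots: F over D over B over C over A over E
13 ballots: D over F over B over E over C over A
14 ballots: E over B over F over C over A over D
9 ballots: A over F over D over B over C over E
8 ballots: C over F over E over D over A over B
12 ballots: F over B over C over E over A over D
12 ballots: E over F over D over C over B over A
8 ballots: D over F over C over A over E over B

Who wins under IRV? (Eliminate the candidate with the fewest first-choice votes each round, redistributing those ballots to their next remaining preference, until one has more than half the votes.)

Round 1: A 9, B 0, C 8, D 21, E 26, F 25. B eliminated.
Round 2: A 9, C 8, D 21, E 26, F 25. C eliminated.
Round 3: A 9, D 21, E 26, F 33. A eliminated.
Round 4: D 21, E 26, F 42. D eliminated.
Round 5: E 26, F 63. F has a majority (≥45).

F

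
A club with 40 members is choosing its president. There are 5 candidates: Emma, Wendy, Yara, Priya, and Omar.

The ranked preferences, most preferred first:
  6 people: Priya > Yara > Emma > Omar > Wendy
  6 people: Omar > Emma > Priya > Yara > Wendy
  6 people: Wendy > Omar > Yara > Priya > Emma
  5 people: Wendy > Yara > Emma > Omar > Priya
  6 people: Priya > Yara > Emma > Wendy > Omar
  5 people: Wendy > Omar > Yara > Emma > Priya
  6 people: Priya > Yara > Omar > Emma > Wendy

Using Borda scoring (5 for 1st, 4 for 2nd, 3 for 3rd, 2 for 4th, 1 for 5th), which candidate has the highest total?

Emma: 6×3 + 6×4 + 6×1 + 5×3 + 6×3 + 5×2 + 6×2 = 103
Wendy: 6×1 + 6×1 + 6×5 + 5×5 + 6×2 + 5×5 + 6×1 = 110
Yara: 6×4 + 6×2 + 6×3 + 5×4 + 6×4 + 5×3 + 6×4 = 137
Priya: 6×5 + 6×3 + 6×2 + 5×1 + 6×5 + 5×1 + 6×5 = 130
Omar: 6×2 + 6×5 + 6×4 + 5×2 + 6×1 + 5×4 + 6×3 = 120

Yara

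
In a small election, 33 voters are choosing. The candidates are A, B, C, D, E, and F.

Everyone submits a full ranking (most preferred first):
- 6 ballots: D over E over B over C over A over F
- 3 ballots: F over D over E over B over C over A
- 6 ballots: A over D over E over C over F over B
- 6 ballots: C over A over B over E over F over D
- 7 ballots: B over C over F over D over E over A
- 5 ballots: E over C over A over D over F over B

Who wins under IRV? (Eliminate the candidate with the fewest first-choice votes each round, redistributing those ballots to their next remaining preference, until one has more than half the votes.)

Round 1: A 6, B 7, C 6, D 6, E 5, F 3. F eliminated.
Round 2: A 6, B 7, C 6, D 9, E 5. E eliminated.
Round 3: A 6, B 7, C 11, D 9. A eliminated.
Round 4: B 7, C 11, D 15. B eliminated.
Round 5: C 18, D 15. C has a majority (≥17).

C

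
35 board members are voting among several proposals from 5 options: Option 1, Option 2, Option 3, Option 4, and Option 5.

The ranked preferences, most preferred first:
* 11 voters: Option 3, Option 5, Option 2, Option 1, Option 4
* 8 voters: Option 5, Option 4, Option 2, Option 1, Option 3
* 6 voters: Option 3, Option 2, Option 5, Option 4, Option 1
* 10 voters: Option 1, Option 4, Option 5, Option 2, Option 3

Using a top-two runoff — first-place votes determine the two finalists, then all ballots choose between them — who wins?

Round 1 first-place votes: Option 1 10, Option 2 0, Option 3 17, Option 4 0, Option 5 8. Option 3 and Option 1 advance.
Runoff: Option 3 is ranked above Option 1 on 17 ballots, Option 1 above Option 3 on 18.

Option 1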